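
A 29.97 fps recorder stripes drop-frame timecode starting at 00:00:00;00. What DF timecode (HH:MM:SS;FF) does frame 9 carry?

Ten DF minutes hold 17982 frames, so frame 9 lies in block 0 (frames 0–17981) with 9 frames into that block.
The block's first minute is 1800 frames and the rest 1798 each; 9 frames reaches minute 0, so 0 × 18 + 0 × 2 = 0 labels have been skipped so far.
Adding those back, label number 9 + 0 = 9 at 30 labels/s is 0 s + 9 f = 0 h 0 min 0 s frame 9, i.e. 00:00:00;09.

00:00:00;09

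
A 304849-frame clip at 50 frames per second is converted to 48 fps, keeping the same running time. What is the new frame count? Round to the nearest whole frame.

Frames at target rate = 304849 × (48) / (50) = 7316376/25 ≈ 292655.040.
Nearest whole frame: 292655.

292655 frames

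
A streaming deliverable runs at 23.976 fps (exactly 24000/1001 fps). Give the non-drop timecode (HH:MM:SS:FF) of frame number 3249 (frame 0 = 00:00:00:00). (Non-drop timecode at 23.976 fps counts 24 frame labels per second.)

00:02:15:09

3249 ÷ 24 = 135 full seconds, remainder 9 frames.
135 s = 0 h 2 min 15 s.
Timecode: 00:02:15:09.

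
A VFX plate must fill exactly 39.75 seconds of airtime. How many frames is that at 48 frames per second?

Frames = 39.75 × 48 = 1908.

1908 frames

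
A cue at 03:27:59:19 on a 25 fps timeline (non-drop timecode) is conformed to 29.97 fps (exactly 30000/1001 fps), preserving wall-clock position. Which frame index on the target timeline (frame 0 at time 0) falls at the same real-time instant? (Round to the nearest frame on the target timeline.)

Source frame index: (3×3600 + 27×60 + 59) × 25 + 19 = 311994.
Real time: 311994 / (25) = 311994/25 s.
Target frame: (311994/25) × (30000/1001) = 374392800/1001 ≈ 374018.781 → 374019.

frame 374019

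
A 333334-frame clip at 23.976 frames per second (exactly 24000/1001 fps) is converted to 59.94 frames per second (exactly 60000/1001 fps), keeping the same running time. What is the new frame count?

Target frames = source frames × (target rate / source rate) = 333334 × (60000/1001)/(24000/1001) = 333334 × 5/2 = 833335.

833335 frames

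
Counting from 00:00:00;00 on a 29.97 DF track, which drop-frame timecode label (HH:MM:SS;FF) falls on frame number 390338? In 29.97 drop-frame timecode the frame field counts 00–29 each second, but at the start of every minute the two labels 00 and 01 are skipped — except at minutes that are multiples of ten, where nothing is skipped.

Each 10-minute DF block holds 10 × 60 × 30 − 9 × 2 = 17982 frames. 390338 ÷ 17982 → 21 full blocks, remainder 12716.
Within the partial block the first minute is 1800 frames and each further minute 1798, so 7 further minute boundaries passed. Total skipped labels = 18 × 21 + 2 × 7 = 392.
Non-drop label index = 390338 + 392 = 390730; at 30 labels/s that is 03:37:04:10, i.e. DF 03:37:04;10.

03:37:04;10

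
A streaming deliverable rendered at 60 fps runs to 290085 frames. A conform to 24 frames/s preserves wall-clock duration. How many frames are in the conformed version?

Target frames = source frames × (target rate / source rate) = 290085 × (24)/(60) = 290085 × 2/5 = 116034.

116034 frames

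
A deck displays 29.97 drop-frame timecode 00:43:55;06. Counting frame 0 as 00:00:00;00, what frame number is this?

Complete 10-minute blocks: 4, each 17982 frames → 71928.
Remaining 3 whole minutes in the current block: 1800 + 2 × 1798 = 5396 frames.
Within the current minute: 55 × 30 + 6 − 2 = 1654 (labels ;00/;01 skipped at this minute). Total = 71928 + 5396 + 1654 = 78978.

78978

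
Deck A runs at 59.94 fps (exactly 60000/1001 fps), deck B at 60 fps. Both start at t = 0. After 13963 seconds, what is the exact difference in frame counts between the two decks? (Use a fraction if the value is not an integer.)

837780/1001 frames

A emits 60000/1001 × 13963 = 837780000/1001 frames; B emits 60 × 13963 = 837780.
Difference = 837780/1001 frames (≈ 836.9431); B is ahead of A.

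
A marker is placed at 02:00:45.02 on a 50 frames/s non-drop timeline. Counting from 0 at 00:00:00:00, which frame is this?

Total seconds to the label: (2 × 3600 + 0 × 60 + 45) = 7245.
Frame index = 7245 × 50 + 2 = 362252.

362252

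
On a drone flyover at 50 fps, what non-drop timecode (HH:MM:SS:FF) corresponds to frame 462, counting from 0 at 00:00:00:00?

462 ÷ 50 = 9 full seconds, remainder 12 frames.
9 s = 0 h 0 min 9 s.
Timecode: 00:00:09:12.

00:00:09:12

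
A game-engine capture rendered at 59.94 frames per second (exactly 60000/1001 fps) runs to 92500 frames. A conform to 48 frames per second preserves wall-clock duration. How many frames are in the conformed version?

74074 frames

Target frames = source frames × (target rate / source rate) = 92500 × (48)/(60000/1001) = 92500 × 1001/1250 = 74074.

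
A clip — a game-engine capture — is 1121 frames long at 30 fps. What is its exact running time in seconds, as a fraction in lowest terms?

1121/30 seconds

Running time = 1121 ÷ (30) = 1121 × 1/30 = 1121/30 s.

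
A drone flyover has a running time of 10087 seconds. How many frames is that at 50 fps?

Frames = 10087 × 50 = 504350.

504350 frames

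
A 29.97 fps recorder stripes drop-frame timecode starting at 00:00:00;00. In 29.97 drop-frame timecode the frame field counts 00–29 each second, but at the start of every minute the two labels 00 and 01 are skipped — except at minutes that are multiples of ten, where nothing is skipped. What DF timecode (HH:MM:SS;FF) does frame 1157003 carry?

Ten DF minutes hold 17982 frames, so frame 1157003 lies in block 64 (frames 1150848–1168829) with 6155 frames into that block.
The block's first minute is 1800 frames and the rest 1798 each; 6155 frames reaches minute 3, so 64 × 18 + 3 × 2 = 1158 labels have been skipped so far.
Adding those back, label number 1157003 + 1158 = 1158161 at 30 labels/s is 38605 s + 11 f = 10 h 43 min 25 s frame 11, i.e. 10:43:25;11.

10:43:25;11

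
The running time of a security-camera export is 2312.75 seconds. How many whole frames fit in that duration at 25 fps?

57818 frames

Frames = 2312.75 × 25 = 231275/4 ≈ 57818.7500.
Complete frames: 57818.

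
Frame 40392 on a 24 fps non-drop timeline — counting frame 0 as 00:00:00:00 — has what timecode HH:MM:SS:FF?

00:28:03:00

40392 ÷ 24 = 1683 full seconds, remainder 0 frames.
1683 s = 0 h 28 min 3 s.
Timecode: 00:28:03:00.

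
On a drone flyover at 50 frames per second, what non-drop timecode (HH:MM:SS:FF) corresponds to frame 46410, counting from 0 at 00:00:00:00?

46410 ÷ 50 = 928 full seconds, remainder 10 frames.
928 s = 0 h 15 min 28 s.
Timecode: 00:15:28:10.

00:15:28:10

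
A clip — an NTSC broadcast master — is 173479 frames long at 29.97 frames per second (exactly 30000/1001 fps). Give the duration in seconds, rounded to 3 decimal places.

5788.416 seconds

Running time = 173479 × 1001/30000 = 173652479/30000 s ≈ 5788.416 s.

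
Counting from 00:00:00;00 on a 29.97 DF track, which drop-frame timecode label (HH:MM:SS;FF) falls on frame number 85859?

00:47:44;25

Each 10-minute DF block holds 10 × 60 × 30 − 9 × 2 = 17982 frames. 85859 ÷ 17982 → 4 full blocks, remainder 13931.
Within the partial block the first minute is 1800 frames and each further minute 1798, so 7 further minute boundaries passed. Total skipped labels = 18 × 4 + 2 × 7 = 86.
Non-drop label index = 85859 + 86 = 85945; at 30 labels/s that is 00:47:44:25, i.e. DF 00:47:44;25.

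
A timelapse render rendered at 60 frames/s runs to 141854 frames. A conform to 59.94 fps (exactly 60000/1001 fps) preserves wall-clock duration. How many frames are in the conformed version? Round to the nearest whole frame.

Frames at target rate = 141854 × (60000/1001) / (60) = 141854000/1001 ≈ 141712.288.
Nearest whole frame: 141712.

141712 frames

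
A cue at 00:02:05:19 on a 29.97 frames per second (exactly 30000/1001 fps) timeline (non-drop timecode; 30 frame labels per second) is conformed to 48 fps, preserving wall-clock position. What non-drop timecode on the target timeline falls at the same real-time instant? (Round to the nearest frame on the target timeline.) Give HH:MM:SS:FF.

Source frame index: (0×3600 + 2×60 + 5) × 30 + 19 = 3769.
Real time: 3769 / (30000/1001) = 3772769/30000 s.
Target frame: (3772769/30000) × (48) = 3772769/625 ≈ 6036.430 → 6036.
At 48 labels/s: frame 6036 → 00:02:05:36.

00:02:05:36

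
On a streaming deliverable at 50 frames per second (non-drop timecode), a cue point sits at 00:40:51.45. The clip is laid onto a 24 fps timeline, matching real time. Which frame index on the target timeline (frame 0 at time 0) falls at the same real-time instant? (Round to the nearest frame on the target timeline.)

frame 58846

Source frame index: (0×3600 + 40×60 + 51) × 50 + 45 = 122595.
Real time: 122595 / (50) = 24519/10 s.
Target frame: (24519/10) × (24) = 294228/5 ≈ 58845.600 → 58846.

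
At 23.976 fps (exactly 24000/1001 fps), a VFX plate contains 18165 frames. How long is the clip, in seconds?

757.631875 seconds

Running time = 18165 / (24000/1001) = 757.631875 s.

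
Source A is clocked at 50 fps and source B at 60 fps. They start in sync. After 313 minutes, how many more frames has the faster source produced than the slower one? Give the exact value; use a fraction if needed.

187800 frames

313 min = 18780 s.
A emits 50 × 18780 = 939000 frames; B emits 60 × 18780 = 1126800.
Difference = 187800 frames; B is ahead of A.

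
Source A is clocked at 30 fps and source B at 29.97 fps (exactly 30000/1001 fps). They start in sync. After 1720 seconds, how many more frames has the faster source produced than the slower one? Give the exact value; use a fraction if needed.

A emits 30 × 1720 = 51600 frames; B emits 30000/1001 × 1720 = 51600000/1001.
Difference = 51600/1001 frames (≈ 51.5485); B is behind A.

51600/1001 frames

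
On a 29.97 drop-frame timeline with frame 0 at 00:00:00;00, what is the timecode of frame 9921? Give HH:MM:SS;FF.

Each 10-minute DF block holds 10 × 60 × 30 − 9 × 2 = 17982 frames. 9921 ÷ 17982 → 0 full blocks, remainder 9921.
Within the partial block the first minute is 1800 frames and each further minute 1798, so 5 further minute boundaries passed. Total skipped labels = 18 × 0 + 2 × 5 = 10.
Non-drop label index = 9921 + 10 = 9931; at 30 labels/s that is 00:05:31:01, i.e. DF 00:05:31;01.

00:05:31;01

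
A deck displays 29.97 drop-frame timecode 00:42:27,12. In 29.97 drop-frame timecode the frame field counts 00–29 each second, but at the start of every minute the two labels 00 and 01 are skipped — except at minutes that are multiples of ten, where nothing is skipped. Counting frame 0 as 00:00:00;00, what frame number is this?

76346

Complete 10-minute blocks: 4, each 17982 frames → 71928.
Remaining 2 whole minutes in the current block: 1800 + 1 × 1798 = 3598 frames.
Within the current minute: 27 × 30 + 12 − 2 = 820 (labels ;00/;01 skipped at this minute). Total = 71928 + 3598 + 820 = 76346.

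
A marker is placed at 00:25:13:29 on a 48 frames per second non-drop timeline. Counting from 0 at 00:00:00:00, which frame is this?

Total seconds to the label: (0 × 3600 + 25 × 60 + 13) = 1513.
Frame index = 1513 × 48 + 29 = 72653.

72653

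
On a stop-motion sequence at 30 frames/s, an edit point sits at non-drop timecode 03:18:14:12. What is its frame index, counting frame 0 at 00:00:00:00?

Total seconds to the label: (3 × 3600 + 18 × 60 + 14) = 11894.
Frame index = 11894 × 30 + 12 = 356832.

356832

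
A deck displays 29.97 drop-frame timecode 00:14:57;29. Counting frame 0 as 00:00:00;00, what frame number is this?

26913

As if non-drop at 30 labels/s: (0 × 3600 + 14 × 60 + 57) × 30 + 29 = 26939.
Minute boundaries passed: 14; those not divisible by 10: 14 − 1 = 13; dropped labels = 2 × 13 = 26.
Actual frame index = 26939 − 26 = 26913.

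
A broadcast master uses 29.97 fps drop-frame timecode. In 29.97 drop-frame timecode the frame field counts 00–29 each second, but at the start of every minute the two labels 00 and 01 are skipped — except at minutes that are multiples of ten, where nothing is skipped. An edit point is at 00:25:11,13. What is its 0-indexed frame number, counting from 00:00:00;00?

45297

As if non-drop at 30 labels/s: (0 × 3600 + 25 × 60 + 11) × 30 + 13 = 45343.
Minute boundaries passed: 25; those not divisible by 10: 25 − 2 = 23; dropped labels = 2 × 23 = 46.
Actual frame index = 45343 − 46 = 45297.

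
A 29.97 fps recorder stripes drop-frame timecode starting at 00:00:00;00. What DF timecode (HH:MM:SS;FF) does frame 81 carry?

00:00:02;21

Each 10-minute DF block holds 10 × 60 × 30 − 9 × 2 = 17982 frames. 81 ÷ 17982 → 0 full blocks, remainder 81.
Within the partial block the first minute is 1800 frames and each further minute 1798, so 0 further minute boundaries passed. Total skipped labels = 18 × 0 + 2 × 0 = 0.
Non-drop label index = 81 + 0 = 81; at 30 labels/s that is 00:00:02:21, i.e. DF 00:00:02;21.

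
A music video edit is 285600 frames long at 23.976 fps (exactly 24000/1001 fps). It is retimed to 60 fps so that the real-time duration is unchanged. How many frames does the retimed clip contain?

Target frames = source frames × (target rate / source rate) = 285600 × (60)/(24000/1001) = 285600 × 1001/400 = 714714.

714714 frames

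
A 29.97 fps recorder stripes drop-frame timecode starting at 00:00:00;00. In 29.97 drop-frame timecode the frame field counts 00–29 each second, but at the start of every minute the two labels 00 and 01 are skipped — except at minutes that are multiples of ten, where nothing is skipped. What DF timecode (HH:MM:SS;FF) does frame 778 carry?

00:00:25;28

Ten DF minutes hold 17982 frames, so frame 778 lies in block 0 (frames 0–17981) with 778 frames into that block.
The block's first minute is 1800 frames and the rest 1798 each; 778 frames reaches minute 0, so 0 × 18 + 0 × 2 = 0 labels have been skipped so far.
Adding those back, label number 778 + 0 = 778 at 30 labels/s is 25 s + 28 f = 0 h 0 min 25 s frame 28, i.e. 00:00:25;28.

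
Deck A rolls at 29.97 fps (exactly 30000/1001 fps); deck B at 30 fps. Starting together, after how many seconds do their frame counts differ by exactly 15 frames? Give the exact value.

The gap grows by |30 − 30000/1001| = 30/1001 frames per second.
Time for a 15-frame gap: 15 ÷ (30/1001) = 500.5 s.

500.5 seconds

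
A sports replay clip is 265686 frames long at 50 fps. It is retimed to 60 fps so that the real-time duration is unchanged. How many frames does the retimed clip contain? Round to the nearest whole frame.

318823 frames

Frames at target rate = 265686 × (60) / (50) = 1594116/5 ≈ 318823.200.
Nearest whole frame: 318823.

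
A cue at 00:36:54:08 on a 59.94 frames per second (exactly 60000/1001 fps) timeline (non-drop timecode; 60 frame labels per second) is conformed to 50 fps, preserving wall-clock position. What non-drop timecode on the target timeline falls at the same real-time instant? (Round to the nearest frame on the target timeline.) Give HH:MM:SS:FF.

00:36:56:17

Source frame index: (0×3600 + 36×60 + 54) × 60 + 8 = 132848.
Real time: 132848 / (60000/1001) = 8311303/3750 s.
Target frame: (8311303/3750) × (50) = 8311303/75 ≈ 110817.373 → 110817.
At 50 labels/s: frame 110817 → 00:36:56:17.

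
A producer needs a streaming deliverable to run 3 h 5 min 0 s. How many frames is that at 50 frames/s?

3 h 5 min 0 s = 11100 s.
Frames = 11100 × 50 = 555000.

555000 frames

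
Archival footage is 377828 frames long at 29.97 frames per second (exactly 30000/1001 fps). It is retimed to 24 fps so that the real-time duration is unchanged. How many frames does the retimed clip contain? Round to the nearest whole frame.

302565 frames

Frames at target rate = 377828 × (24) / (30000/1001) = 189102914/625 ≈ 302564.662.
Nearest whole frame: 302565.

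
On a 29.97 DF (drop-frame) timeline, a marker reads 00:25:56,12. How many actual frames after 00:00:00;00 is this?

As if non-drop at 30 labels/s: (0 × 3600 + 25 × 60 + 56) × 30 + 12 = 46692.
Minute boundaries passed: 25; those not divisible by 10: 25 − 2 = 23; dropped labels = 2 × 23 = 46.
Actual frame index = 46692 − 46 = 46646.

46646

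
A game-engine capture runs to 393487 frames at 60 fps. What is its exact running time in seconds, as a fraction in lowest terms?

Running time = 393487 ÷ (60) = 393487 × 1/60 = 393487/60 s.

393487/60 seconds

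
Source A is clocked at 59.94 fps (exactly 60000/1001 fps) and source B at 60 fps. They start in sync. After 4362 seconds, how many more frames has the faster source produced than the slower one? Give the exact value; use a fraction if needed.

261720/1001 frames

A emits 60000/1001 × 4362 = 261720000/1001 frames; B emits 60 × 4362 = 261720.
Difference = 261720/1001 frames (≈ 261.4585); B is ahead of A.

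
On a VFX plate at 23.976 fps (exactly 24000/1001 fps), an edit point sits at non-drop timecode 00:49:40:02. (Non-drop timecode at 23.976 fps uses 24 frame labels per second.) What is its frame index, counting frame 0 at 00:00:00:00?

71522

Total seconds to the label: (0 × 3600 + 49 × 60 + 40) = 2980.
Frame index = 2980 × 24 + 2 = 71522.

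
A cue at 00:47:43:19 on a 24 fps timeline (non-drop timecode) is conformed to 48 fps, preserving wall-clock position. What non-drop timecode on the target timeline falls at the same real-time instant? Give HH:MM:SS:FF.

00:47:43:38

Source frame index: (0×3600 + 47×60 + 43) × 24 + 19 = 68731.
Real time: 68731 / (24) = 68731/24 s.
Target frame: (68731/24) × (48) = 137462.
At 48 labels/s: frame 137462 → 00:47:43:38.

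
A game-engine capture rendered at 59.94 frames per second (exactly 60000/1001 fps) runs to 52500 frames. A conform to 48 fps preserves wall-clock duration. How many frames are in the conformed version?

Target frames = source frames × (target rate / source rate) = 52500 × (48)/(60000/1001) = 52500 × 1001/1250 = 42042.

42042 frames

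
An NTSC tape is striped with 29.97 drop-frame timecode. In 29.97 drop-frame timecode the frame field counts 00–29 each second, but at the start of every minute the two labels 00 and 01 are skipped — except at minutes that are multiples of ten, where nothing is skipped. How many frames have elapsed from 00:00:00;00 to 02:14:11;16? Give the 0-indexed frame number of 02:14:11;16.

241304

Complete 10-minute blocks: 13, each 17982 frames → 233766.
Remaining 4 whole minutes in the current block: 1800 + 3 × 1798 = 7194 frames.
Within the current minute: 11 × 30 + 16 − 2 = 344 (labels ;00/;01 skipped at this minute). Total = 233766 + 7194 + 344 = 241304.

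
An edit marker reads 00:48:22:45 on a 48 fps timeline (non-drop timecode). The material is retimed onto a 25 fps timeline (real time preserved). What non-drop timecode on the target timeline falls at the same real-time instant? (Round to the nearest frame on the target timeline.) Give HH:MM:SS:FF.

00:48:22:23

Source frame index: (0×3600 + 48×60 + 22) × 48 + 45 = 139341.
Real time: 139341 / (48) = 46447/16 s.
Target frame: (46447/16) × (25) = 1161175/16 ≈ 72573.438 → 72573.
At 25 labels/s: frame 72573 → 00:48:22:23.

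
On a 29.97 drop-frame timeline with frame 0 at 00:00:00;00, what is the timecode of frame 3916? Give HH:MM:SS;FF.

Each 10-minute DF block holds 10 × 60 × 30 − 9 × 2 = 17982 frames. 3916 ÷ 17982 → 0 full blocks, remainder 3916.
Within the partial block the first minute is 1800 frames and each further minute 1798, so 2 further minute boundaries passed. Total skipped labels = 18 × 0 + 2 × 2 = 4.
Non-drop label index = 3916 + 4 = 3920; at 30 labels/s that is 00:02:10:20, i.e. DF 00:02:10;20.

00:02:10;20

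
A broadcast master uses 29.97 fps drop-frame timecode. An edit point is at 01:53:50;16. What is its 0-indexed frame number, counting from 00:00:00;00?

Complete 10-minute blocks: 11, each 17982 frames → 197802.
Remaining 3 whole minutes in the current block: 1800 + 2 × 1798 = 5396 frames.
Within the current minute: 50 × 30 + 16 − 2 = 1514 (labels ;00/;01 skipped at this minute). Total = 197802 + 5396 + 1514 = 204712.

204712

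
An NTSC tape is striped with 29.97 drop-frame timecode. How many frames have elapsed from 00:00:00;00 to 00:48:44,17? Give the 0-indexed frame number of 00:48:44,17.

As if non-drop at 30 labels/s: (0 × 3600 + 48 × 60 + 44) × 30 + 17 = 87737.
Minute boundaries passed: 48; those not divisible by 10: 48 − 4 = 44; dropped labels = 2 × 44 = 88.
Actual frame index = 87737 − 88 = 87649.

87649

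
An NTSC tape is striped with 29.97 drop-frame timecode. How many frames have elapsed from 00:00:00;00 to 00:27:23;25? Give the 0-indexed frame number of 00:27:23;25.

As if non-drop at 30 labels/s: (0 × 3600 + 27 × 60 + 23) × 30 + 25 = 49315.
Minute boundaries passed: 27; those not divisible by 10: 27 − 2 = 25; dropped labels = 2 × 25 = 50.
Actual frame index = 49315 − 50 = 49265.

49265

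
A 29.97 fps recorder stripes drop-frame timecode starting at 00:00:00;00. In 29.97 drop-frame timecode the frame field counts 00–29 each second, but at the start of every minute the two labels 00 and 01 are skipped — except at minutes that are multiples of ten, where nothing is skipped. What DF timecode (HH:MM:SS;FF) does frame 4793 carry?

Each 10-minute DF block holds 10 × 60 × 30 − 9 × 2 = 17982 frames. 4793 ÷ 17982 → 0 full blocks, remainder 4793.
Within the partial block the first minute is 1800 frames and each further minute 1798, so 2 further minute boundaries passed. Total skipped labels = 18 × 0 + 2 × 2 = 4.
Non-drop label index = 4793 + 4 = 4797; at 30 labels/s that is 00:02:39:27, i.e. DF 00:02:39;27.

00:02:39;27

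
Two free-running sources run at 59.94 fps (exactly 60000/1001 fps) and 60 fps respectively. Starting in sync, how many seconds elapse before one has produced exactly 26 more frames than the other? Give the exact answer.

13013/30 seconds

The gap grows by |60 − 60000/1001| = 60/1001 frames per second.
Time for a 26-frame gap: 26 ÷ (60/1001) = 13013/30 s.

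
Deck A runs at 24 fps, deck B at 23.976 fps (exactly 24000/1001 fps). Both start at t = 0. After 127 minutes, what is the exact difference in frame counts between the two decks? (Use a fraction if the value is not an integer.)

182880/1001 frames

127 min = 7620 s.
A emits 24 × 7620 = 182880 frames; B emits 24000/1001 × 7620 = 182880000/1001.
Difference = 182880/1001 frames (≈ 182.6973); B is behind A.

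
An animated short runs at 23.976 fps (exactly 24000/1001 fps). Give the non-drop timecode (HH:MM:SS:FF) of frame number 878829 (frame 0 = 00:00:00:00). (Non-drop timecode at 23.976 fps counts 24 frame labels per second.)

10:10:17:21

878829 ÷ 24 = 36617 full seconds, remainder 21 frames.
36617 s = 10 h 10 min 17 s.
Timecode: 10:10:17:21.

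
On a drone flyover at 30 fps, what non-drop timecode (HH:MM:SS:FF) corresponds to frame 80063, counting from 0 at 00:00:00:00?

80063 ÷ 30 = 2668 full seconds, remainder 23 frames.
2668 s = 0 h 44 min 28 s.
Timecode: 00:44:28:23.

00:44:28:23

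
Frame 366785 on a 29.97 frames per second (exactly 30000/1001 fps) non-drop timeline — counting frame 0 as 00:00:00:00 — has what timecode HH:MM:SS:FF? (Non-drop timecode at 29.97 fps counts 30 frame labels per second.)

03:23:46:05

366785 ÷ 30 = 12226 full seconds, remainder 5 frames.
12226 s = 3 h 23 min 46 s.
Timecode: 03:23:46:05.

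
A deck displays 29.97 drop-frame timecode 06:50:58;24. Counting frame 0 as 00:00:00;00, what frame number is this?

As if non-drop at 30 labels/s: (6 × 3600 + 50 × 60 + 58) × 30 + 24 = 739764.
Minute boundaries passed: 410; those not divisible by 10: 410 − 41 = 369; dropped labels = 2 × 369 = 738.
Actual frame index = 739764 − 738 = 739026.

739026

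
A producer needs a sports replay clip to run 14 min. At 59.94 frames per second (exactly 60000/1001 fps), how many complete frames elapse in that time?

14 min = 840 s.
Frames = 840 × 60000/1001 = 7200000/143 ≈ 50349.6503.
Complete frames: 50349.

50349 frames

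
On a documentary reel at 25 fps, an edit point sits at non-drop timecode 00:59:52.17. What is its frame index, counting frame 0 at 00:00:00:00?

Total seconds to the label: (0 × 3600 + 59 × 60 + 52) = 3592.
Frame index = 3592 × 25 + 17 = 89817.

89817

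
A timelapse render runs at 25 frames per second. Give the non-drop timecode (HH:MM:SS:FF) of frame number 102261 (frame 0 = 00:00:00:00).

102261 ÷ 25 = 4090 full seconds, remainder 11 frames.
4090 s = 1 h 8 min 10 s.
Timecode: 01:08:10:11.

01:08:10:11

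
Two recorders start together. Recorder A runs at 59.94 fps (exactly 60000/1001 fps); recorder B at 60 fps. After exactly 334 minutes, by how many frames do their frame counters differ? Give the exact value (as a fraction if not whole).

334 min = 20040 s.
A emits 60000/1001 × 20040 = 1202400000/1001 frames; B emits 60 × 20040 = 1202400.
Difference = 1202400/1001 frames (≈ 1201.1988); B is ahead of A.

1202400/1001 frames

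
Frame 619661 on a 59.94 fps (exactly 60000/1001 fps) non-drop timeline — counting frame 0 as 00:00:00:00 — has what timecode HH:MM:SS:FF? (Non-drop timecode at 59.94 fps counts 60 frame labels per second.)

02:52:07:41

619661 ÷ 60 = 10327 full seconds, remainder 41 frames.
10327 s = 2 h 52 min 7 s.
Timecode: 02:52:07:41.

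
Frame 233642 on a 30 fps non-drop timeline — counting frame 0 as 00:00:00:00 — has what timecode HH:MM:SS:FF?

02:09:48:02

233642 ÷ 30 = 7788 full seconds, remainder 2 frames.
7788 s = 2 h 9 min 48 s.
Timecode: 02:09:48:02.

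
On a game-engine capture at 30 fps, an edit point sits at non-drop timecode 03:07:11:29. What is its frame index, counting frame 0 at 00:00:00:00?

frame 336959

Total seconds to the label: (3 × 3600 + 7 × 60 + 11) = 11231.
Frame index = 11231 × 30 + 29 = 336959.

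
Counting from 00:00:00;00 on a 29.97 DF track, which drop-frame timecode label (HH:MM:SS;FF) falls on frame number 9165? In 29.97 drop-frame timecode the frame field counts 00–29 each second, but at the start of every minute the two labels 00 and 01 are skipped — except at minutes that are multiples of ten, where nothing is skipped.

00:05:05;25

Ten DF minutes hold 17982 frames, so frame 9165 lies in block 0 (frames 0–17981) with 9165 frames into that block.
The block's first minute is 1800 frames and the rest 1798 each; 9165 frames reaches minute 5, so 0 × 18 + 5 × 2 = 10 labels have been skipped so far.
Adding those back, label number 9165 + 10 = 9175 at 30 labels/s is 305 s + 25 f = 0 h 5 min 5 s frame 25, i.e. 00:05:05;25.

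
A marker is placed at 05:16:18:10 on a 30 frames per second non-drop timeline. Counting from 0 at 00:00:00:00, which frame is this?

Total seconds to the label: (5 × 3600 + 16 × 60 + 18) = 18978.
Frame index = 18978 × 30 + 10 = 569350.

569350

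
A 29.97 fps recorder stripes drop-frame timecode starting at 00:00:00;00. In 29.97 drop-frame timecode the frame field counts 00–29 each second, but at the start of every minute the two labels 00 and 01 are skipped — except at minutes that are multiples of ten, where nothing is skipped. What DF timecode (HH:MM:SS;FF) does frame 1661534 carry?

15:23:59;26

Each 10-minute DF block holds 10 × 60 × 30 − 9 × 2 = 17982 frames. 1661534 ÷ 17982 → 92 full blocks, remainder 7190.
Within the partial block the first minute is 1800 frames and each further minute 1798, so 3 further minute boundaries passed. Total skipped labels = 18 × 92 + 2 × 3 = 1662.
Non-drop label index = 1661534 + 1662 = 1663196; at 30 labels/s that is 15:23:59:26, i.e. DF 15:23:59;26.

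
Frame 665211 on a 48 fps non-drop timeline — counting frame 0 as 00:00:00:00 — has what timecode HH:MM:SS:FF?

03:50:58:27

665211 ÷ 48 = 13858 full seconds, remainder 27 frames.
13858 s = 3 h 50 min 58 s.
Timecode: 03:50:58:27.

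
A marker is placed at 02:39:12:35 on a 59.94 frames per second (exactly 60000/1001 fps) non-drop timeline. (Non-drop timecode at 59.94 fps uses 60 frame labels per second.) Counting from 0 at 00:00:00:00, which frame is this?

frame 573155

Total seconds to the label: (2 × 3600 + 39 × 60 + 12) = 9552.
Frame index = 9552 × 60 + 35 = 573155.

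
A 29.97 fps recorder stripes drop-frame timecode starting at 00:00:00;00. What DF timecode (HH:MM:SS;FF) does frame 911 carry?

00:00:30;11

Ten DF minutes hold 17982 frames, so frame 911 lies in block 0 (frames 0–17981) with 911 frames into that block.
The block's first minute is 1800 frames and the rest 1798 each; 911 frames reaches minute 0, so 0 × 18 + 0 × 2 = 0 labels have been skipped so far.
Adding those back, label number 911 + 0 = 911 at 30 labels/s is 30 s + 11 f = 0 h 0 min 30 s frame 11, i.e. 00:00:30;11.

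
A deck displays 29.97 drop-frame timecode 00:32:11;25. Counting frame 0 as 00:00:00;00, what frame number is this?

As if non-drop at 30 labels/s: (0 × 3600 + 32 × 60 + 11) × 30 + 25 = 57955.
Minute boundaries passed: 32; those not divisible by 10: 32 − 3 = 29; dropped labels = 2 × 29 = 58.
Actual frame index = 57955 − 58 = 57897.

57897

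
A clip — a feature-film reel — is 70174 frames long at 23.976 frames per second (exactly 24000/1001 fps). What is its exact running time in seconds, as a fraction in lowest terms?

35122087/12000 seconds

Running time = 70174 ÷ (24000/1001) = 70174 × 1001/24000 = 35122087/12000 s.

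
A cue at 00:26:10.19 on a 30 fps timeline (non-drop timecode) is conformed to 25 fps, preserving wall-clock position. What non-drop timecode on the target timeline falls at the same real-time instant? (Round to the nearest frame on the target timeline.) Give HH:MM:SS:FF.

00:26:10:16

Source frame index: (0×3600 + 26×60 + 10) × 30 + 19 = 47119.
Real time: 47119 / (30) = 47119/30 s.
Target frame: (47119/30) × (25) = 235595/6 ≈ 39265.833 → 39266.
At 25 labels/s: frame 39266 → 00:26:10:16.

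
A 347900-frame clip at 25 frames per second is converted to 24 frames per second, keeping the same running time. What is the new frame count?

333984 frames

Target frames = source frames × (target rate / source rate) = 347900 × (24)/(25) = 347900 × 24/25 = 333984.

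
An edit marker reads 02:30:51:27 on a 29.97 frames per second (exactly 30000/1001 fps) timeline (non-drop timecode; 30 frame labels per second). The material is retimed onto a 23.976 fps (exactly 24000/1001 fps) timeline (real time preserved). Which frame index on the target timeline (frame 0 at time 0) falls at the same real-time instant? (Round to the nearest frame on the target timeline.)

Source frame index: (2×3600 + 30×60 + 51) × 30 + 27 = 271557.
Real time: 271557 / (30000/1001) = 90609519/10000 s.
Target frame: (90609519/10000) × (24000/1001) = 1086228/5 ≈ 217245.600 → 217246.

frame 217246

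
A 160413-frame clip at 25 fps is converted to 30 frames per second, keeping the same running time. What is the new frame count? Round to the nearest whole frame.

Frames at target rate = 160413 × (30) / (25) = 962478/5 ≈ 192495.600.
Nearest whole frame: 192496.

192496 frames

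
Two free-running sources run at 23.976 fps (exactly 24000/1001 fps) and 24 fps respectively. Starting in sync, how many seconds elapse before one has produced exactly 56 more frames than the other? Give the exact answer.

7007/3 seconds

The gap grows by |24 − 24000/1001| = 24/1001 frames per second.
Time for a 56-frame gap: 56 ÷ (24/1001) = 7007/3 s.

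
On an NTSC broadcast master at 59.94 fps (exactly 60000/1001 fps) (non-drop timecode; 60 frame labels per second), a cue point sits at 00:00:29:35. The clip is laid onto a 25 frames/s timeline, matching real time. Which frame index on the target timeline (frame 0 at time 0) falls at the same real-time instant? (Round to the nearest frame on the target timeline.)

frame 740

Source frame index: (0×3600 + 0×60 + 29) × 60 + 35 = 1775.
Real time: 1775 / (60000/1001) = 71071/2400 s.
Target frame: (71071/2400) × (25) = 71071/96 ≈ 740.323 → 740.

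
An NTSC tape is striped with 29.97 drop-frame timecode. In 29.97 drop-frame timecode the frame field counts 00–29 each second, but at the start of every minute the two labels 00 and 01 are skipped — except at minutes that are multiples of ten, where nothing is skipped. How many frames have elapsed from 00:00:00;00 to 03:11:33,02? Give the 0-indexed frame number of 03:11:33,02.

Complete 10-minute blocks: 19, each 17982 frames → 341658.
Remaining 1 whole minute in the current block: 1800 + 0 × 1798 = 1800 frames.
Within the current minute: 33 × 30 + 2 − 2 = 990 (labels ;00/;01 skipped at this minute). Total = 341658 + 1800 + 990 = 344448.

344448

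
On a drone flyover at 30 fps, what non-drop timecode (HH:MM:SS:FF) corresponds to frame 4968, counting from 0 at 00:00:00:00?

4968 ÷ 30 = 165 full seconds, remainder 18 frames.
165 s = 0 h 2 min 45 s.
Timecode: 00:02:45:18.

00:02:45:18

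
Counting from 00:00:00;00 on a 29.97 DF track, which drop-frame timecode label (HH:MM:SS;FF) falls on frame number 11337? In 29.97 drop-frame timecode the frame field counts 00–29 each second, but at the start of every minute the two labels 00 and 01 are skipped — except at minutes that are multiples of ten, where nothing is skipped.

Each 10-minute DF block holds 10 × 60 × 30 − 9 × 2 = 17982 frames. 11337 ÷ 17982 → 0 full blocks, remainder 11337.
Within the partial block the first minute is 1800 frames and each further minute 1798, so 6 further minute boundaries passed. Total skipped labels = 18 × 0 + 2 × 6 = 12.
Non-drop label index = 11337 + 12 = 11349; at 30 labels/s that is 00:06:18:09, i.e. DF 00:06:18;09.

00:06:18;09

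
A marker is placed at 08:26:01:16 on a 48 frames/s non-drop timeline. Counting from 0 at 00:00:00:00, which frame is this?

1457344

Total seconds to the label: (8 × 3600 + 26 × 60 + 1) = 30361.
Frame index = 30361 × 48 + 16 = 1457344.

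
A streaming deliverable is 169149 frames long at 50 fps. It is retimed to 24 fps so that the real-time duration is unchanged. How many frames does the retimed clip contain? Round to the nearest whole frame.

81192 frames

Frames at target rate = 169149 × (24) / (50) = 2029788/25 ≈ 81191.520.
Nearest whole frame: 81192.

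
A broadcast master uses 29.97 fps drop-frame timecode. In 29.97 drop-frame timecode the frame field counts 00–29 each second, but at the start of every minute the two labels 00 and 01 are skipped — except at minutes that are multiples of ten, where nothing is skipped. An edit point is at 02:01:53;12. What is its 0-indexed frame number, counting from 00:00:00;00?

Complete 10-minute blocks: 12, each 17982 frames → 215784.
Remaining 1 whole minute in the current block: 1800 + 0 × 1798 = 1800 frames.
Within the current minute: 53 × 30 + 12 − 2 = 1600 (labels ;00/;01 skipped at this minute). Total = 215784 + 1800 + 1600 = 219184.

219184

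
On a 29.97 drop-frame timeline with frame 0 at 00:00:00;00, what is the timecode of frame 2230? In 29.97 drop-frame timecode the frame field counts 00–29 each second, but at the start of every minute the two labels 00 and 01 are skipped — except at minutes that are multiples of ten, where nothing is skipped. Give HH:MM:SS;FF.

Ten DF minutes hold 17982 frames, so frame 2230 lies in block 0 (frames 0–17981) with 2230 frames into that block.
The block's first minute is 1800 frames and the rest 1798 each; 2230 frames reaches minute 1, so 0 × 18 + 1 × 2 = 2 labels have been skipped so far.
Adding those back, label number 2230 + 2 = 2232 at 30 labels/s is 74 s + 12 f = 0 h 1 min 14 s frame 12, i.e. 00:01:14;12.

00:01:14;12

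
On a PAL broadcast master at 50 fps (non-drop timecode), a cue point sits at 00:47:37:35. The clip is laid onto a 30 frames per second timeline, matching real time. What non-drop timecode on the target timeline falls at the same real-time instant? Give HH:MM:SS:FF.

00:47:37:21

Source frame index: (0×3600 + 47×60 + 37) × 50 + 35 = 142885.
Real time: 142885 / (50) = 28577/10 s.
Target frame: (28577/10) × (30) = 85731.
At 30 labels/s: frame 85731 → 00:47:37:21.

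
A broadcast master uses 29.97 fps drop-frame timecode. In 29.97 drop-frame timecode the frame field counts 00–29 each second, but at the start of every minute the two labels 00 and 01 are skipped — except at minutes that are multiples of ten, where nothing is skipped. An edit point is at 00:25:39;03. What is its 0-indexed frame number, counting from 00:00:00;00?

46127

As if non-drop at 30 labels/s: (0 × 3600 + 25 × 60 + 39) × 30 + 3 = 46173.
Minute boundaries passed: 25; those not divisible by 10: 25 − 2 = 23; dropped labels = 2 × 23 = 46.
Actual frame index = 46173 − 46 = 46127.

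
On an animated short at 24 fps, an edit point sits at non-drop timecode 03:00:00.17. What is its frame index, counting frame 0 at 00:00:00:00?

Total seconds to the label: (3 × 3600 + 0 × 60 + 0) = 10800.
Frame index = 10800 × 24 + 17 = 259217.

259217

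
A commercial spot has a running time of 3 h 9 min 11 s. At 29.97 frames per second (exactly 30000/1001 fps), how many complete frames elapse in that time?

340189 frames

3 h 9 min 11 s = 11351 s.
Frames = 11351 × 30000/1001 = 340530000/1001 ≈ 340189.8102.
Complete frames: 340189.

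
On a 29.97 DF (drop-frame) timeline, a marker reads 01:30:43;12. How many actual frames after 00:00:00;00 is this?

163140

As if non-drop at 30 labels/s: (1 × 3600 + 30 × 60 + 43) × 30 + 12 = 163302.
Minute boundaries passed: 90; those not divisible by 10: 90 − 9 = 81; dropped labels = 2 × 81 = 162.
Actual frame index = 163302 − 162 = 163140.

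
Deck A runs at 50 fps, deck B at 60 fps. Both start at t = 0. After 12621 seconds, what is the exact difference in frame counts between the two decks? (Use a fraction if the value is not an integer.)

A emits 50 × 12621 = 631050 frames; B emits 60 × 12621 = 757260.
Difference = 126210 frames; B is ahead of A.

126210 frames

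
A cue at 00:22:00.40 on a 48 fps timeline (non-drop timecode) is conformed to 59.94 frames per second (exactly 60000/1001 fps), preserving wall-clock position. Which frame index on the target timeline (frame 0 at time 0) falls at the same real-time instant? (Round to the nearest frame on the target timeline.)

Source frame index: (0×3600 + 22×60 + 0) × 48 + 40 = 63400.
Real time: 63400 / (48) = 7925/6 s.
Target frame: (7925/6) × (60000/1001) = 79250000/1001 ≈ 79170.829 → 79171.

frame 79171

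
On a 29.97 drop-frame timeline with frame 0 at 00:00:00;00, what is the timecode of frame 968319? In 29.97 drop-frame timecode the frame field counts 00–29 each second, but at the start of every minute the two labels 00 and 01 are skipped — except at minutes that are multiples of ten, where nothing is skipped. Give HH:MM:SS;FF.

Each 10-minute DF block holds 10 × 60 × 30 − 9 × 2 = 17982 frames. 968319 ÷ 17982 → 53 full blocks, remainder 15273.
Within the partial block the first minute is 1800 frames and each further minute 1798, so 8 further minute boundaries passed. Total skipped labels = 18 × 53 + 2 × 8 = 970.
Non-drop label index = 968319 + 970 = 969289; at 30 labels/s that is 08:58:29:19, i.e. DF 08:58:29;19.

08:58:29;19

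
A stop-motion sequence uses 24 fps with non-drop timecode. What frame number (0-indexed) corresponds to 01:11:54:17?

103553

Total seconds to the label: (1 × 3600 + 11 × 60 + 54) = 4314.
Frame index = 4314 × 24 + 17 = 103553.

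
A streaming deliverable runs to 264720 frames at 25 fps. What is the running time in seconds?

10588.8 seconds

Running time = 264720 / (25) = 10588.8 s.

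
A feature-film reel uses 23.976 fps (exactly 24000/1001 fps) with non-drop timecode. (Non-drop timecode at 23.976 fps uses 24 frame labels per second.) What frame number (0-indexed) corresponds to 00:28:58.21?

Total seconds to the label: (0 × 3600 + 28 × 60 + 58) = 1738.
Frame index = 1738 × 24 + 21 = 41733.

41733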